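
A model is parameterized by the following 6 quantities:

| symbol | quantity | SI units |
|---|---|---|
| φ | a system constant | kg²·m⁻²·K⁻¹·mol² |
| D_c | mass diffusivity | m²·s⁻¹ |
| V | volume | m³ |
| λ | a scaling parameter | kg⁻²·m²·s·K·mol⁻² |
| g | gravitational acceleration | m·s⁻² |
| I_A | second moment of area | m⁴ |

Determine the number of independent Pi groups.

3

There are 6 variables and 5 base dimensions (M, L, T, Θ, N).
The dimension matrix has rank 3 (less than 5: the dimension vectors are linearly dependent).
Independent dimensionless groups: 6 − 3 = 3.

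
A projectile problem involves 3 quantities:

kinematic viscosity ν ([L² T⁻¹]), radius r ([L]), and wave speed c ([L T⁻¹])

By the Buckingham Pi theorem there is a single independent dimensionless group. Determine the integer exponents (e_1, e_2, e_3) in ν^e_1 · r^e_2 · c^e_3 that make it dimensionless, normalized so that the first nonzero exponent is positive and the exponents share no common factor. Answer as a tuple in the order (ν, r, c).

(1, -1, -1)

L: e_1·(2) + e_2·(1) + e_3·(1) = 0
T: e_1·(-1) + e_2·(0) + e_3·(-1) = 0
Solving this homogeneous linear system for the smallest-integer solution (first nonzero entry positive) gives (1, -1, -1).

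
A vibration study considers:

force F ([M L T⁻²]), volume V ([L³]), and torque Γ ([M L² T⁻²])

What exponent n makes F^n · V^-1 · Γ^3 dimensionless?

Balance the M exponent: (1)·n from F, plus −(0) + 3·(1) = 3 from the rest, must sum to zero.
n + 3 = 0, so n = -3.

-3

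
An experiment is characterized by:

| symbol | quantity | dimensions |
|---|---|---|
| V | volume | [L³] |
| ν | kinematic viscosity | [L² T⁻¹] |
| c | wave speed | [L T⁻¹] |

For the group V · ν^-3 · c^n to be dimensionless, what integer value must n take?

3

Balance the L exponent: (1)·n from c, plus (3) − 3·(2) = -3 from the rest, must sum to zero.
n − 3 = 0, so n = 3.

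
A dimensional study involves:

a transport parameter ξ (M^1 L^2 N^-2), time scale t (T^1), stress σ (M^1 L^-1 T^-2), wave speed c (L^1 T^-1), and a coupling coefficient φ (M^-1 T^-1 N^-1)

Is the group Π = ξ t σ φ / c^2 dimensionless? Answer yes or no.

Sum the exponent of each base dimension across the product:
  M: [ξ]_M + [t]_M + [σ]_M − 2·[c]_M + [φ]_M = (1) + (0) + (1) − 2·(0) + (-1) = 1
  L: [ξ]_L + [t]_L + [σ]_L − 2·[c]_L + [φ]_L = (2) + (0) + (-1) − 2·(1) + (0) = -1
  T: [ξ]_T + [t]_T + [σ]_T − 2·[c]_T + [φ]_T = (0) + (1) + (-2) − 2·(-1) + (-1) = 0
  N: [ξ]_N + [t]_N + [σ]_N − 2·[c]_N + [φ]_N = (-2) + (0) + (0) − 2·(0) + (-1) = -3
Net dimensions [M L⁻¹ N⁻³] ≠ [1] — not dimensionless.

no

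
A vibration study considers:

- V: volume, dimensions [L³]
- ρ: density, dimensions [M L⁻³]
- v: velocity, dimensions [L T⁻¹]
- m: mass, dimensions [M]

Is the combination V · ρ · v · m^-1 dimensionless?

no

Sum the exponent of each base dimension across the product:
  M: [V]_M + [ρ]_M + [v]_M − [m]_M = (0) + (1) + (0) − (1) = 0
  L: [V]_L + [ρ]_L + [v]_L − [m]_L = (3) + (-3) + (1) − (0) = 1
  T: [V]_T + [ρ]_T + [v]_T − [m]_T = (0) + (0) + (-1) − (0) = -1
Net dimensions [L T⁻¹] ≠ [1] — not dimensionless.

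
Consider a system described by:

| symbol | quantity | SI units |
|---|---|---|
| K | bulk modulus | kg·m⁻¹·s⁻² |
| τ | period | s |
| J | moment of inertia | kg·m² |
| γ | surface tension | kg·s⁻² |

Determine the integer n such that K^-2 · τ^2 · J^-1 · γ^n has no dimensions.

3

Balance the M exponent: (1)·n from γ, plus −2·(1) + 2·(0) − (1) = -3 from the rest, must sum to zero.
n − 3 = 0, so n = 3.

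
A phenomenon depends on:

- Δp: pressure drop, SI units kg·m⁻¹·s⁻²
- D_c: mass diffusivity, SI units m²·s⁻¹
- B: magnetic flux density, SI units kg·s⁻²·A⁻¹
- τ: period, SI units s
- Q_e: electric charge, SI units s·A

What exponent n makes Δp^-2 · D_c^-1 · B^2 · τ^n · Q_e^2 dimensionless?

Balance the T exponent: (1)·n from τ, plus −2·(-2) − (-1) + 2·(-2) + 2·(1) = 3 from the rest, must sum to zero.
n + 3 = 0, so n = -3.

-3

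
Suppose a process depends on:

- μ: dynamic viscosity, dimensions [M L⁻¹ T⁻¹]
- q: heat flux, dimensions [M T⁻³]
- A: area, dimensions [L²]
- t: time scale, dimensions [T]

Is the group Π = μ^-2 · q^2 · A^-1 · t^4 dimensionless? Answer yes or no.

yes

Sum the exponent of each base dimension across the product:
  M: −2·[μ]_M + 2·[q]_M − [A]_M + 4·[t]_M = −2·(1) + 2·(1) − (0) + 4·(0) = 0
  L: −2·[μ]_L + 2·[q]_L − [A]_L + 4·[t]_L = −2·(-1) + 2·(0) − (2) + 4·(0) = 0
  T: −2·[μ]_T + 2·[q]_T − [A]_T + 4·[t]_T = −2·(-1) + 2·(-3) − (0) + 4·(1) = 0
All base exponents vanish — dimensionless.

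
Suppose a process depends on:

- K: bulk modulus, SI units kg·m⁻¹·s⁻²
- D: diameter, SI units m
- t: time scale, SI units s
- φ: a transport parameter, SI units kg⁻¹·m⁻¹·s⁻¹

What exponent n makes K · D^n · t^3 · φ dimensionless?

Balance the L exponent: (1)·n from D, plus (-1) + 3·(0) + (-1) = -2 from the rest, must sum to zero.
n − 2 = 0, so n = 2.

2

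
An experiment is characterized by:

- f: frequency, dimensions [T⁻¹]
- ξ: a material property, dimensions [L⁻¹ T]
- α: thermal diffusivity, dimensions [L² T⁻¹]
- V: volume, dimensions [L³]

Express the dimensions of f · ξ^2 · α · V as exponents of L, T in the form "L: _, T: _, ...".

Collect each base-dimension exponent across the product:
  L: (0) + 2·(-1) + (2) + (3) = 3
  T: (-1) + 2·(1) + (-1) + (0) = 0
So the dimensions are [L³].

L: 3, T: 0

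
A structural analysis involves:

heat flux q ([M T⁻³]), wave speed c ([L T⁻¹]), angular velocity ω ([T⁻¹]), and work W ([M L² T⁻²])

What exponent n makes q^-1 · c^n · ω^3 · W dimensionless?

Balance the L exponent: (1)·n from c, plus −(0) + 3·(0) + (2) = 2 from the rest, must sum to zero.
n + 2 = 0, so n = -2.

-2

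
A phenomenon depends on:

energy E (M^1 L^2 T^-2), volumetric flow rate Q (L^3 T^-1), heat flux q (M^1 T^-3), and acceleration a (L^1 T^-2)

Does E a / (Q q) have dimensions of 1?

Sum the exponent of each base dimension across the product:
  M: [E]_M − [Q]_M − [q]_M + [a]_M = (1) − (0) − (1) + (0) = 0
  L: [E]_L − [Q]_L − [q]_L + [a]_L = (2) − (3) − (0) + (1) = 0
  T: [E]_T − [Q]_T − [q]_T + [a]_T = (-2) − (-1) − (-3) + (-2) = 0
  Θ: [E]_Θ − [Q]_Θ − [q]_Θ + [a]_Θ = (0) − (0) − (0) + (0) = 0
All base exponents vanish — dimensionless.

yes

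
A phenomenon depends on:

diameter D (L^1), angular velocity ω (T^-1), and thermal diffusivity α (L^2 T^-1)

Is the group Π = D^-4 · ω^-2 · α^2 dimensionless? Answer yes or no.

yes

Sum the exponent of each base dimension across the product:
  M: −4·[D]_M − 2·[ω]_M + 2·[α]_M = −4·(0) − 2·(0) + 2·(0) = 0
  L: −4·[D]_L − 2·[ω]_L + 2·[α]_L = −4·(1) − 2·(0) + 2·(2) = 0
  T: −4·[D]_T − 2·[ω]_T + 2·[α]_T = −4·(0) − 2·(-1) + 2·(-1) = 0
  Θ: −4·[D]_Θ − 2·[ω]_Θ + 2·[α]_Θ = −4·(0) − 2·(0) + 2·(0) = 0
All base exponents vanish — dimensionless.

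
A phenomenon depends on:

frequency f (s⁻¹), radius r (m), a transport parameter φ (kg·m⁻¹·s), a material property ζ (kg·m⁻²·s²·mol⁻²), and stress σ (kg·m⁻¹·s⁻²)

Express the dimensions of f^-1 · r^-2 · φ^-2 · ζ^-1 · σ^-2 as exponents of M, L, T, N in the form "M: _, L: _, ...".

Collect each base-dimension exponent across the product:
  M: −(0) − 2·(0) − 2·(1) − (1) − 2·(1) = -5
  L: −(0) − 2·(1) − 2·(-1) − (-2) − 2·(-1) = 4
  T: −(-1) − 2·(0) − 2·(1) − (2) − 2·(-2) = 1
  N: −(0) − 2·(0) − 2·(0) − (-2) − 2·(0) = 2
So the dimensions are [M⁻⁵ L⁴ T N²].

M: -5, L: 4, T: 1, N: 2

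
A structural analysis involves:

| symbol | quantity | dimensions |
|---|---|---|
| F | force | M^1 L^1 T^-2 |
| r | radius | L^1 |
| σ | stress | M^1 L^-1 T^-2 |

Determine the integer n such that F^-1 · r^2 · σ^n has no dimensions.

Balance the M exponent: (1)·n from σ, plus −(1) + 2·(0) = -1 from the rest, must sum to zero.
n − 1 = 0, so n = 1.

1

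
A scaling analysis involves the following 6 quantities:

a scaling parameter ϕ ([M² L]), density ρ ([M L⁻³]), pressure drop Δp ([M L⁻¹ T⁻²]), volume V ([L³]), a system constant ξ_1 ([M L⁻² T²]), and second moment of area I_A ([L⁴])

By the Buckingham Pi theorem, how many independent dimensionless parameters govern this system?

There are 6 variables and 3 base dimensions (M, L, T).
The dimension matrix has rank 3.
Independent dimensionless groups: 6 − 3 = 3.

3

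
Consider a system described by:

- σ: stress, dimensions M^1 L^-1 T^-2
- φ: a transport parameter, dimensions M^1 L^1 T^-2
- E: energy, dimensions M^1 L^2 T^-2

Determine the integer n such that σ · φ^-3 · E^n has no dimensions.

2

Balance the M exponent: (1)·n from E, plus (1) − 3·(1) = -2 from the rest, must sum to zero.
n − 2 = 0, so n = 2.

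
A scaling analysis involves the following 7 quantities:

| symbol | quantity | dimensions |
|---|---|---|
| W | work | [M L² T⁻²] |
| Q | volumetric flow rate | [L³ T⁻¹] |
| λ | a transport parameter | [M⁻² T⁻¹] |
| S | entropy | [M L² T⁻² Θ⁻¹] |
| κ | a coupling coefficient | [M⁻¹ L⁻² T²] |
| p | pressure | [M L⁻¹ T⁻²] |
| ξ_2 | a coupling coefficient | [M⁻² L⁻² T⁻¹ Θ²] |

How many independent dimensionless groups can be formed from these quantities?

There are 7 variables and 4 base dimensions (M, L, T, Θ).
The dimension matrix has rank 4.
Independent dimensionless groups: 7 − 4 = 3.

3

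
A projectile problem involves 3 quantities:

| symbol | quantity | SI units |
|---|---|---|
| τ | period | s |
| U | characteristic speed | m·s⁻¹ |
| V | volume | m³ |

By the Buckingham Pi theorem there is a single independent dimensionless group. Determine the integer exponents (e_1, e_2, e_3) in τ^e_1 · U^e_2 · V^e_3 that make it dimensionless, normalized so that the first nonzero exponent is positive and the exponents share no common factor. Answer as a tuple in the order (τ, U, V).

(3, 3, -1)

L: e_1·(0) + e_2·(1) + e_3·(3) = 0
T: e_1·(1) + e_2·(-1) + e_3·(0) = 0
Solving this homogeneous linear system for the smallest-integer solution (first nonzero entry positive) gives (3, 3, -1).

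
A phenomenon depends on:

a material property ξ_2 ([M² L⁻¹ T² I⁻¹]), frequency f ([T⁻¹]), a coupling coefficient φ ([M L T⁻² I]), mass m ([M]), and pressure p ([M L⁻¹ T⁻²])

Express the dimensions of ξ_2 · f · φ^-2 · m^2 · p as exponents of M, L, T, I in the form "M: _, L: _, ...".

Collect each base-dimension exponent across the product:
  M: (2) + (0) − 2·(1) + 2·(1) + (1) = 3
  L: (-1) + (0) − 2·(1) + 2·(0) + (-1) = -4
  T: (2) + (-1) − 2·(-2) + 2·(0) + (-2) = 3
  I: (-1) + (0) − 2·(1) + 2·(0) + (0) = -3
So the dimensions are [M³ L⁻⁴ T³ I⁻³].

M: 3, L: -4, T: 3, I: -3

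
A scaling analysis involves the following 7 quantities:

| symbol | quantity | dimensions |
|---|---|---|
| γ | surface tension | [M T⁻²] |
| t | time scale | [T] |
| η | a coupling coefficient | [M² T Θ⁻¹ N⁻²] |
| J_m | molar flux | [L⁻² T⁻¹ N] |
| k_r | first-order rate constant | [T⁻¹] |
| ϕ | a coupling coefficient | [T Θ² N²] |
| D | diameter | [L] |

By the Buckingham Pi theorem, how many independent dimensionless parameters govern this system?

There are 7 variables and 5 base dimensions (M, L, T, Θ, N).
The dimension matrix has rank 5.
Independent dimensionless groups: 7 − 5 = 2.

2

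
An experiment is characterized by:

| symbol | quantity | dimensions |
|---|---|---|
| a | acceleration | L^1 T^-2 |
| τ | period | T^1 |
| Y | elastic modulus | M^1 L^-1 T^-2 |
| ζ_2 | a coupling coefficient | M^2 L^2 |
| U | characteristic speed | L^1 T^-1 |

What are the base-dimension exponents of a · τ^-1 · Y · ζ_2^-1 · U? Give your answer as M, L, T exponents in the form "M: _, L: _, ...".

Collect each base-dimension exponent across the product:
  M: (0) − (0) + (1) − (2) + (0) = -1
  L: (1) − (0) + (-1) − (2) + (1) = -1
  T: (-2) − (1) + (-2) − (0) + (-1) = -6
So the dimensions are [M⁻¹ L⁻¹ T⁻⁶].

M: -1, L: -1, T: -6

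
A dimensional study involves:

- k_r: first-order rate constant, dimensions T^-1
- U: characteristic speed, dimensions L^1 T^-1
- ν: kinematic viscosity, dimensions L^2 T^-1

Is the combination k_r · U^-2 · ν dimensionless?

Sum the exponent of each base dimension across the product:
  M: [k_r]_M − 2·[U]_M + [ν]_M = (0) − 2·(0) + (0) = 0
  L: [k_r]_L − 2·[U]_L + [ν]_L = (0) − 2·(1) + (2) = 0
  T: [k_r]_T − 2·[U]_T + [ν]_T = (-1) − 2·(-1) + (-1) = 0
All base exponents vanish — dimensionless.

yes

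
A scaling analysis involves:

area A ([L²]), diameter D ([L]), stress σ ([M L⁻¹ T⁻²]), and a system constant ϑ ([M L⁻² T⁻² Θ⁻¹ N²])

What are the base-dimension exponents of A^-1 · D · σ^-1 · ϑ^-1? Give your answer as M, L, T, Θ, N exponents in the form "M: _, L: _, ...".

Collect each base-dimension exponent across the product:
  M: −(0) + (0) − (1) − (1) = -2
  L: −(2) + (1) − (-1) − (-2) = 2
  T: −(0) + (0) − (-2) − (-2) = 4
  Θ: −(0) + (0) − (0) − (-1) = 1
  N: −(0) + (0) − (0) − (2) = -2
So the dimensions are [M⁻² L² T⁴ Θ N⁻²].

M: -2, L: 2, T: 4, Θ: 1, N: -2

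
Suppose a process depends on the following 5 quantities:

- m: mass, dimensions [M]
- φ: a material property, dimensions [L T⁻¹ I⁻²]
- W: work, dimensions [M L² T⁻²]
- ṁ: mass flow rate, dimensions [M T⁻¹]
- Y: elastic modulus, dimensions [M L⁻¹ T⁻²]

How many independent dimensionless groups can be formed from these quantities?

1

There are 5 variables and 4 base dimensions (M, L, T, I).
The dimension matrix has rank 4.
Independent dimensionless groups: 5 − 4 = 1.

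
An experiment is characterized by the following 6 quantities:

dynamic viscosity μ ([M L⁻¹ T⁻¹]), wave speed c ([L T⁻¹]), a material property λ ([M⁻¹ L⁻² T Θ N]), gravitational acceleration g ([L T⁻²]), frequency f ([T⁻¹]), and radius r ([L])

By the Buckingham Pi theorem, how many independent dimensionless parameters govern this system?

There are 6 variables and 5 base dimensions (M, L, T, Θ, N).
The dimension matrix has rank 4 (less than 5: the dimension vectors are linearly dependent).
Independent dimensionless groups: 6 − 4 = 2.

2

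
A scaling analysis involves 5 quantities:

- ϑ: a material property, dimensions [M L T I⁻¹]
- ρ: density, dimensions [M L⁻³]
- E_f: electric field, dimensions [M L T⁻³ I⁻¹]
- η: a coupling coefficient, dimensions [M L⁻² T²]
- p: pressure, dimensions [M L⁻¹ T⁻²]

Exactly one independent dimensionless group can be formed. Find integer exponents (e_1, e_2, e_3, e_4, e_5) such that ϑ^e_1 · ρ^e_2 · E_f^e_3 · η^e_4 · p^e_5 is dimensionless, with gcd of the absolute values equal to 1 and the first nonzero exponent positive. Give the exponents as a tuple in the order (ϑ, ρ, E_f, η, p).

(3, 2, -3, -4, 2)

M: e_1·(1) + e_2·(1) + e_3·(1) + e_4·(1) + e_5·(1) = 0
L: e_1·(1) + e_2·(-3) + e_3·(1) + e_4·(-2) + e_5·(-1) = 0
T: e_1·(1) + e_2·(0) + e_3·(-3) + e_4·(2) + e_5·(-2) = 0
I: e_1·(-1) + e_2·(0) + e_3·(-1) + e_4·(0) + e_5·(0) = 0
Solving this homogeneous linear system for the smallest-integer solution (first nonzero entry positive) gives (3, 2, -3, -4, 2).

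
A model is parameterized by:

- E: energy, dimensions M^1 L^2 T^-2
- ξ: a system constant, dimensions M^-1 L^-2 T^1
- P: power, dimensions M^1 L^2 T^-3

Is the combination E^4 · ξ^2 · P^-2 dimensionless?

Sum the exponent of each base dimension across the product:
  M: 4·[E]_M + 2·[ξ]_M − 2·[P]_M = 4·(1) + 2·(-1) − 2·(1) = 0
  L: 4·[E]_L + 2·[ξ]_L − 2·[P]_L = 4·(2) + 2·(-2) − 2·(2) = 0
  T: 4·[E]_T + 2·[ξ]_T − 2·[P]_T = 4·(-2) + 2·(1) − 2·(-3) = 0
All base exponents vanish — dimensionless.

yes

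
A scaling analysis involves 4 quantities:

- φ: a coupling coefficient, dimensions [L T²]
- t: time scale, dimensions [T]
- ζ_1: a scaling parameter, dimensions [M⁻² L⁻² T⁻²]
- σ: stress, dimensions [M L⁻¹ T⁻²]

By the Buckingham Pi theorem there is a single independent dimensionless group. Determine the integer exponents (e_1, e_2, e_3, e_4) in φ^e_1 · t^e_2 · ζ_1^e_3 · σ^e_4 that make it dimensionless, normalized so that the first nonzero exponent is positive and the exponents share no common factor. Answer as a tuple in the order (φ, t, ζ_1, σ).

(4, -2, 1, 2)

M: e_1·(0) + e_2·(0) + e_3·(-2) + e_4·(1) = 0
L: e_1·(1) + e_2·(0) + e_3·(-2) + e_4·(-1) = 0
T: e_1·(2) + e_2·(1) + e_3·(-2) + e_4·(-2) = 0
Solving this homogeneous linear system for the smallest-integer solution (first nonzero entry positive) gives (4, -2, 1, 2).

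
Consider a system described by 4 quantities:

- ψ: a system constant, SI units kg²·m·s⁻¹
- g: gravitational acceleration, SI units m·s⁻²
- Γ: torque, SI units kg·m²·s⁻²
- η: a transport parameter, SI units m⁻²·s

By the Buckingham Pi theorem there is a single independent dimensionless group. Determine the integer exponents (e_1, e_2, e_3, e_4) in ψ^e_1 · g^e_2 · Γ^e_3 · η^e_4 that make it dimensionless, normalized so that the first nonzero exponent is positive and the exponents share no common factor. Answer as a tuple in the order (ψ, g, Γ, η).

(1, 1, -2, -1)

M: e_1·(2) + e_2·(0) + e_3·(1) + e_4·(0) = 0
L: e_1·(1) + e_2·(1) + e_3·(2) + e_4·(-2) = 0
T: e_1·(-1) + e_2·(-2) + e_3·(-2) + e_4·(1) = 0
Solving this homogeneous linear system for the smallest-integer solution (first nonzero entry positive) gives (1, 1, -2, -1).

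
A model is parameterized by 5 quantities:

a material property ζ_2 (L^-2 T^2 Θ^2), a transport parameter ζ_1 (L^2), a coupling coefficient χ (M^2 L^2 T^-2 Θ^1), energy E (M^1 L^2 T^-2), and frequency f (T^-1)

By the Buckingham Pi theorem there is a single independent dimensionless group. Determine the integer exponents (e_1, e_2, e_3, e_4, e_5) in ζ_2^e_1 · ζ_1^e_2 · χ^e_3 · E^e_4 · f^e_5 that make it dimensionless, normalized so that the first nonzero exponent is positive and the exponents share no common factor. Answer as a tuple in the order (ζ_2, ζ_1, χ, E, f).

(1, -1, -2, 4, -2)

M: e_1·(0) + e_2·(0) + e_3·(2) + e_4·(1) + e_5·(0) = 0
L: e_1·(-2) + e_2·(2) + e_3·(2) + e_4·(2) + e_5·(0) = 0
T: e_1·(2) + e_2·(0) + e_3·(-2) + e_4·(-2) + e_5·(-1) = 0
Θ: e_1·(2) + e_2·(0) + e_3·(1) + e_4·(0) + e_5·(0) = 0
Solving this homogeneous linear system for the smallest-integer solution (first nonzero entry positive) gives (1, -1, -2, 4, -2).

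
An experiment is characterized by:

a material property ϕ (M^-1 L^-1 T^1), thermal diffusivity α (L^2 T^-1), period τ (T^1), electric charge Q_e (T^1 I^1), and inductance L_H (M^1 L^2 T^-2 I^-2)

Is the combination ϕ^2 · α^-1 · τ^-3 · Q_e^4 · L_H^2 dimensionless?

Sum the exponent of each base dimension across the product:
  M: 2·[ϕ]_M − [α]_M − 3·[τ]_M + 4·[Q_e]_M + 2·[L_H]_M = 2·(-1) − (0) − 3·(0) + 4·(0) + 2·(1) = 0
  L: 2·[ϕ]_L − [α]_L − 3·[τ]_L + 4·[Q_e]_L + 2·[L_H]_L = 2·(-1) − (2) − 3·(0) + 4·(0) + 2·(2) = 0
  T: 2·[ϕ]_T − [α]_T − 3·[τ]_T + 4·[Q_e]_T + 2·[L_H]_T = 2·(1) − (-1) − 3·(1) + 4·(1) + 2·(-2) = 0
  I: 2·[ϕ]_I − [α]_I − 3·[τ]_I + 4·[Q_e]_I + 2·[L_H]_I = 2·(0) − (0) − 3·(0) + 4·(1) + 2·(-2) = 0
All base exponents vanish — dimensionless.

yes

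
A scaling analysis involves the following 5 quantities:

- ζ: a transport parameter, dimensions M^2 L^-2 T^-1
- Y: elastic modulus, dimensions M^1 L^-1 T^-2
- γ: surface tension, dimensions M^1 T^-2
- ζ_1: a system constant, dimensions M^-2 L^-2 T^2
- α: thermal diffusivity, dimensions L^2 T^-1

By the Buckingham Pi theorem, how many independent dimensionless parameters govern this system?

2

There are 5 variables and 3 base dimensions (M, L, T).
The dimension matrix has rank 3.
Independent dimensionless groups: 5 − 3 = 2.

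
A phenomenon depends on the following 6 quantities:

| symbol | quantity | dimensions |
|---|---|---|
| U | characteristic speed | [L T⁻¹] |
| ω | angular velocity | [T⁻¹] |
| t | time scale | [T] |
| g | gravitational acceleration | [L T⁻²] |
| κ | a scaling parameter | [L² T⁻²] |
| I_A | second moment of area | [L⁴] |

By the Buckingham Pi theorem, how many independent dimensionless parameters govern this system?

4

There are 6 variables and 2 base dimensions (L, T).
The dimension matrix has rank 2.
Independent dimensionless groups: 6 − 2 = 4.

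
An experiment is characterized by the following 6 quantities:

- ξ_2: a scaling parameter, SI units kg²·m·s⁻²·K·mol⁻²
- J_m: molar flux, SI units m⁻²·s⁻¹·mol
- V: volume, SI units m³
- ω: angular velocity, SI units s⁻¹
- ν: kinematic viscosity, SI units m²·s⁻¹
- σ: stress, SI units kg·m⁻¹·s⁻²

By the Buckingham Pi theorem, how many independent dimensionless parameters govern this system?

There are 6 variables and 5 base dimensions (M, L, T, Θ, N).
The dimension matrix has rank 5.
Independent dimensionless groups: 6 − 5 = 1.

1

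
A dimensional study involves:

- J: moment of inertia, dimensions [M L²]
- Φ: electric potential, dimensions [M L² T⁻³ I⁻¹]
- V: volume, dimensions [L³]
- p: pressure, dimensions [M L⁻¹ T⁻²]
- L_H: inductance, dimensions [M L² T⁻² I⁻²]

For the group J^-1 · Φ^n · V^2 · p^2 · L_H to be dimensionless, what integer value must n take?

Balance the M exponent: (1)·n from Φ, plus −(1) + 2·(0) + 2·(1) + (1) = 2 from the rest, must sum to zero.
n + 2 = 0, so n = -2.

-2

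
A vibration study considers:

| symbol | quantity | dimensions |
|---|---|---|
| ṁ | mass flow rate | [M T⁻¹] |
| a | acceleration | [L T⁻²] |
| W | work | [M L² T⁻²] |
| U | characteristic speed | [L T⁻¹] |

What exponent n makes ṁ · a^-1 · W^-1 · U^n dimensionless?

3

Balance the L exponent: (1)·n from U, plus (0) − (1) − (2) = -3 from the rest, must sum to zero.
n − 3 = 0, so n = 3.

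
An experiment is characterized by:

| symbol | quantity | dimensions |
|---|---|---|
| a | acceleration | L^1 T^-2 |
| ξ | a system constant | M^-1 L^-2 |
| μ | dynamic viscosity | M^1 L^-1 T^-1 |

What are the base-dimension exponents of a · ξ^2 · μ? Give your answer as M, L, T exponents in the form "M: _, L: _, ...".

M: -1, L: -4, T: -3

Collect each base-dimension exponent across the product:
  M: (0) + 2·(-1) + (1) = -1
  L: (1) + 2·(-2) + (-1) = -4
  T: (-2) + 2·(0) + (-1) = -3
So the dimensions are [M⁻¹ L⁻⁴ T⁻³].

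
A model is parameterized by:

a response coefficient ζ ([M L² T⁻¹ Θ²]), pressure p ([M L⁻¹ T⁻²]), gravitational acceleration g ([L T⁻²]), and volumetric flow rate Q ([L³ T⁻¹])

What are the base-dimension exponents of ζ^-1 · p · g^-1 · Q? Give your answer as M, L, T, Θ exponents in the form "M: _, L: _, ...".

Collect each base-dimension exponent across the product:
  M: −(1) + (1) − (0) + (0) = 0
  L: −(2) + (-1) − (1) + (3) = -1
  T: −(-1) + (-2) − (-2) + (-1) = 0
  Θ: −(2) + (0) − (0) + (0) = -2
So the dimensions are [L⁻¹ Θ⁻²].

M: 0, L: -1, T: 0, Θ: -2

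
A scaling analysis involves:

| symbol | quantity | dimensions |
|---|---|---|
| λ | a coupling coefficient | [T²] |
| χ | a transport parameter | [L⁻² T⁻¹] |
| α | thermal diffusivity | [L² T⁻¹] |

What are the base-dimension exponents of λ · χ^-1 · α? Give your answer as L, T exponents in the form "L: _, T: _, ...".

Collect each base-dimension exponent across the product:
  L: (0) − (-2) + (2) = 4
  T: (2) − (-1) + (-1) = 2
So the dimensions are [L⁴ T²].

L: 4, T: 2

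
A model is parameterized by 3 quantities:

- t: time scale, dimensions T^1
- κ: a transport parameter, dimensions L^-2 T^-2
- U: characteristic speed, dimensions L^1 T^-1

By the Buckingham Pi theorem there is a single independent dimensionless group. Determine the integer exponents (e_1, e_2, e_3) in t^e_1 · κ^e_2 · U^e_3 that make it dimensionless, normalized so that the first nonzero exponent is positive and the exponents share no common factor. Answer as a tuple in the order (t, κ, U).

L: e_1·(0) + e_2·(-2) + e_3·(1) = 0
T: e_1·(1) + e_2·(-2) + e_3·(-1) = 0
Solving this homogeneous linear system for the smallest-integer solution (first nonzero entry positive) gives (4, 1, 2).

(4, 1, 2)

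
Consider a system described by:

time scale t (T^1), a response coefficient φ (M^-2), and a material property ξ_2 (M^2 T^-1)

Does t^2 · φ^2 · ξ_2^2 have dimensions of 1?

yes

Sum the exponent of each base dimension across the product:
  M: 2·[t]_M + 2·[φ]_M + 2·[ξ_2]_M = 2·(0) + 2·(-2) + 2·(2) = 0
  L: 2·[t]_L + 2·[φ]_L + 2·[ξ_2]_L = 2·(0) + 2·(0) + 2·(0) = 0
  T: 2·[t]_T + 2·[φ]_T + 2·[ξ_2]_T = 2·(1) + 2·(0) + 2·(-1) = 0
All base exponents vanish — dimensionless.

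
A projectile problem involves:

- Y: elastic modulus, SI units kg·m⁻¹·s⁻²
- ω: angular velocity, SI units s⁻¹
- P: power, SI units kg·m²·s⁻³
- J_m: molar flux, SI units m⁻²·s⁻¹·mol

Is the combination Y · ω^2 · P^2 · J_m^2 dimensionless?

Sum the exponent of each base dimension across the product:
  M: [Y]_M + 2·[ω]_M + 2·[P]_M + 2·[J_m]_M = (1) + 2·(0) + 2·(1) + 2·(0) = 3
  L: [Y]_L + 2·[ω]_L + 2·[P]_L + 2·[J_m]_L = (-1) + 2·(0) + 2·(2) + 2·(-2) = -1
  T: [Y]_T + 2·[ω]_T + 2·[P]_T + 2·[J_m]_T = (-2) + 2·(-1) + 2·(-3) + 2·(-1) = -12
  N: [Y]_N + 2·[ω]_N + 2·[P]_N + 2·[J_m]_N = (0) + 2·(0) + 2·(0) + 2·(1) = 2
Net dimensions [M³ L⁻¹ T⁻¹² N²] ≠ [1] — not dimensionless.

no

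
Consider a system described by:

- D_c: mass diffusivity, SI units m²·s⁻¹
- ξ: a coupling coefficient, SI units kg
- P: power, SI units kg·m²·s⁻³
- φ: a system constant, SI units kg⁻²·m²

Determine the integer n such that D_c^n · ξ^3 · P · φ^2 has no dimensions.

-3

Balance the L exponent: (2)·n from D_c, plus 3·(0) + (2) + 2·(2) = 6 from the rest, must sum to zero.
2n + 6 = 0, so n = -3.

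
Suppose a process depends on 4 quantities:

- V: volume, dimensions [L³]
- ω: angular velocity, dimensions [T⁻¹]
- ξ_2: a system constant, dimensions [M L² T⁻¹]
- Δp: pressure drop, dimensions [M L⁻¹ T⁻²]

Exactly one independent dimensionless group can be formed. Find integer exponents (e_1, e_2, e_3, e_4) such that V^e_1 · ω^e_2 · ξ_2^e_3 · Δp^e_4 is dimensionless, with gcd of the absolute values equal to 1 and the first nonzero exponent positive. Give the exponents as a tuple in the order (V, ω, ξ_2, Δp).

M: e_1·(0) + e_2·(0) + e_3·(1) + e_4·(1) = 0
L: e_1·(3) + e_2·(0) + e_3·(2) + e_4·(-1) = 0
T: e_1·(0) + e_2·(-1) + e_3·(-1) + e_4·(-2) = 0
Solving this homogeneous linear system for the smallest-integer solution (first nonzero entry positive) gives (1, -1, -1, 1).

(1, -1, -1, 1)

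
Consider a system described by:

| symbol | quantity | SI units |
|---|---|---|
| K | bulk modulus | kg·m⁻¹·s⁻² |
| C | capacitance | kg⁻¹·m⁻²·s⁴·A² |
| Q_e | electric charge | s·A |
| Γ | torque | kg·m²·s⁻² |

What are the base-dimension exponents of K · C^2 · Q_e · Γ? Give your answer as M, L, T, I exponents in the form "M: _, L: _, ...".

Collect each base-dimension exponent across the product:
  M: (1) + 2·(-1) + (0) + (1) = 0
  L: (-1) + 2·(-2) + (0) + (2) = -3
  T: (-2) + 2·(4) + (1) + (-2) = 5
  I: (0) + 2·(2) + (1) + (0) = 5
So the dimensions are [L⁻³ T⁵ I⁵].

M: 0, L: -3, T: 5, I: 5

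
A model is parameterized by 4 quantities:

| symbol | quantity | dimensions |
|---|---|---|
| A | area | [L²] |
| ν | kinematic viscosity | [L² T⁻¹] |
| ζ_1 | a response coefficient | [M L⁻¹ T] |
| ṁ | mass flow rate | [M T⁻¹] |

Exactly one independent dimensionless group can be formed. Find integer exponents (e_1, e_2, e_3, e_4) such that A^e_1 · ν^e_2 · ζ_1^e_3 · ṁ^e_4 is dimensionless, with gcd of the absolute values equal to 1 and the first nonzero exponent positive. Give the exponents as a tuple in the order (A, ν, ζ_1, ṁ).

(3, -4, -2, 2)

M: e_1·(0) + e_2·(0) + e_3·(1) + e_4·(1) = 0
L: e_1·(2) + e_2·(2) + e_3·(-1) + e_4·(0) = 0
T: e_1·(0) + e_2·(-1) + e_3·(1) + e_4·(-1) = 0
Solving this homogeneous linear system for the smallest-integer solution (first nonzero entry positive) gives (3, -4, -2, 2).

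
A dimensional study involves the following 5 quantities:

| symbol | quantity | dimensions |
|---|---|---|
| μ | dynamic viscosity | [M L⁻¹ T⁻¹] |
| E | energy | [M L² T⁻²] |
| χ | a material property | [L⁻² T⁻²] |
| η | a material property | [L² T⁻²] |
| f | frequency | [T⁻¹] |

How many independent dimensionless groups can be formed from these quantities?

2

There are 5 variables and 3 base dimensions (M, L, T).
The dimension matrix has rank 3.
Independent dimensionless groups: 5 − 3 = 2.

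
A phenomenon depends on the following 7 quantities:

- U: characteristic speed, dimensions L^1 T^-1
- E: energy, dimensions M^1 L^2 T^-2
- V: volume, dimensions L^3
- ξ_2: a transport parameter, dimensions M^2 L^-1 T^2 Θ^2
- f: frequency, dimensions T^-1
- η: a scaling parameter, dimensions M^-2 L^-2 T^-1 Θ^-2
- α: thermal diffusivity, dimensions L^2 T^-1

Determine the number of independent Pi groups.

3

There are 7 variables and 4 base dimensions (M, L, T, Θ).
The dimension matrix has rank 4.
Independent dimensionless groups: 7 − 4 = 3.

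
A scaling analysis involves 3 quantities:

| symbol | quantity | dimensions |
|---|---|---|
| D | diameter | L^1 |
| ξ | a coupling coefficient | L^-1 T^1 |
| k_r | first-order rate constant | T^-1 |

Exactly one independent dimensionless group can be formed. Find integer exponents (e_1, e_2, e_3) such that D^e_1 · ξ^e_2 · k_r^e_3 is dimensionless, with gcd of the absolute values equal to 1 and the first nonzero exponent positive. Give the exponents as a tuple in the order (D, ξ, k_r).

L: e_1·(1) + e_2·(-1) + e_3·(0) = 0
T: e_1·(0) + e_2·(1) + e_3·(-1) = 0
Solving this homogeneous linear system for the smallest-integer solution (first nonzero entry positive) gives (1, 1, 1).

(1, 1, 1)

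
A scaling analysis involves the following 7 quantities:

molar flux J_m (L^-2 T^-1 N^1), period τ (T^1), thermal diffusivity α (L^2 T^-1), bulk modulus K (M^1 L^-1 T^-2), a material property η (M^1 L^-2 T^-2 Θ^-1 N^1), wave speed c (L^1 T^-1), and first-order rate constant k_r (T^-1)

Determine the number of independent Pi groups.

2

There are 7 variables and 5 base dimensions (M, L, T, Θ, N).
The dimension matrix has rank 5.
Independent dimensionless groups: 7 − 5 = 2.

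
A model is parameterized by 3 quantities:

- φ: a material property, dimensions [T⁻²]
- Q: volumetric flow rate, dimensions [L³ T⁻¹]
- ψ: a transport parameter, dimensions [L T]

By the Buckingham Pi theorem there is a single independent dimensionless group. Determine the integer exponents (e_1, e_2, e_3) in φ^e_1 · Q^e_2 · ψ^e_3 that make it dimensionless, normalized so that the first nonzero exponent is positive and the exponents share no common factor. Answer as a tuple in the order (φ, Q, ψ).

(2, -1, 3)

L: e_1·(0) + e_2·(3) + e_3·(1) = 0
T: e_1·(-2) + e_2·(-1) + e_3·(1) = 0
Solving this homogeneous linear system for the smallest-integer solution (first nonzero entry positive) gives (2, -1, 3).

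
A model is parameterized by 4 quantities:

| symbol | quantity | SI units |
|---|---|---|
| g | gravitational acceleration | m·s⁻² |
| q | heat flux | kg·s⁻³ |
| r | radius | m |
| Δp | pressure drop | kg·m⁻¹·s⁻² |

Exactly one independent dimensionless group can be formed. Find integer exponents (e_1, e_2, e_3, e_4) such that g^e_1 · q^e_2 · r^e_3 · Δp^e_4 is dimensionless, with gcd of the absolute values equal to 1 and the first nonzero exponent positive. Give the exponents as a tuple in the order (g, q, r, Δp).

(1, -2, 1, 2)

M: e_1·(0) + e_2·(1) + e_3·(0) + e_4·(1) = 0
L: e_1·(1) + e_2·(0) + e_3·(1) + e_4·(-1) = 0
T: e_1·(-2) + e_2·(-3) + e_3·(0) + e_4·(-2) = 0
Solving this homogeneous linear system for the smallest-integer solution (first nonzero entry positive) gives (1, -2, 1, 2).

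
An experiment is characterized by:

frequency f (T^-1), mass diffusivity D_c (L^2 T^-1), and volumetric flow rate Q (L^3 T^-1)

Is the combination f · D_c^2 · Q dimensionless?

no

Sum the exponent of each base dimension across the product:
  L: [f]_L + 2·[D_c]_L + [Q]_L = (0) + 2·(2) + (3) = 7
  T: [f]_T + 2·[D_c]_T + [Q]_T = (-1) + 2·(-1) + (-1) = -4
Net dimensions [L⁷ T⁻⁴] ≠ [1] — not dimensionless.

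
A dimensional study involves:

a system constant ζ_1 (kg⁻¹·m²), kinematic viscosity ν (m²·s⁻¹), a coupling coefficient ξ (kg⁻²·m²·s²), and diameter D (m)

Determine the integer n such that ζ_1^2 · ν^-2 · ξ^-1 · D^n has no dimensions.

Balance the L exponent: (1)·n from D, plus 2·(2) − 2·(2) − (2) = -2 from the rest, must sum to zero.
n − 2 = 0, so n = 2.

2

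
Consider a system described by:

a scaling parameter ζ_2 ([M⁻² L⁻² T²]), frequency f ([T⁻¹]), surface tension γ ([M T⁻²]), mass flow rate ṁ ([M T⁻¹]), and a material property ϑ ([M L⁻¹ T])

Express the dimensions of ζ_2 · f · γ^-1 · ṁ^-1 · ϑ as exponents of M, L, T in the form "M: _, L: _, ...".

M: -3, L: -3, T: 5

Collect each base-dimension exponent across the product:
  M: (-2) + (0) − (1) − (1) + (1) = -3
  L: (-2) + (0) − (0) − (0) + (-1) = -3
  T: (2) + (-1) − (-2) − (-1) + (1) = 5
So the dimensions are [M⁻³ L⁻³ T⁵].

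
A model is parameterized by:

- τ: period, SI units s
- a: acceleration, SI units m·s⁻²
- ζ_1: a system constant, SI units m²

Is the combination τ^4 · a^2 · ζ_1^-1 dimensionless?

Sum the exponent of each base dimension across the product:
  L: 4·[τ]_L + 2·[a]_L − [ζ_1]_L = 4·(0) + 2·(1) − (2) = 0
  T: 4·[τ]_T + 2·[a]_T − [ζ_1]_T = 4·(1) + 2·(-2) − (0) = 0
All base exponents vanish — dimensionless.

yes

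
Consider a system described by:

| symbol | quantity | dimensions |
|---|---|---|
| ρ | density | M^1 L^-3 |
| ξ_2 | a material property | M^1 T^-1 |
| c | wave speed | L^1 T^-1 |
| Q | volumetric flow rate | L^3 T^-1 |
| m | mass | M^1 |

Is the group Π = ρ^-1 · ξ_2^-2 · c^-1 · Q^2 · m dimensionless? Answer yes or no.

no

Sum the exponent of each base dimension across the product:
  M: −[ρ]_M − 2·[ξ_2]_M − [c]_M + 2·[Q]_M + [m]_M = −(1) − 2·(1) − (0) + 2·(0) + (1) = -2
  L: −[ρ]_L − 2·[ξ_2]_L − [c]_L + 2·[Q]_L + [m]_L = −(-3) − 2·(0) − (1) + 2·(3) + (0) = 8
  T: −[ρ]_T − 2·[ξ_2]_T − [c]_T + 2·[Q]_T + [m]_T = −(0) − 2·(-1) − (-1) + 2·(-1) + (0) = 1
Net dimensions [M⁻² L⁸ T] ≠ [1] — not dimensionless.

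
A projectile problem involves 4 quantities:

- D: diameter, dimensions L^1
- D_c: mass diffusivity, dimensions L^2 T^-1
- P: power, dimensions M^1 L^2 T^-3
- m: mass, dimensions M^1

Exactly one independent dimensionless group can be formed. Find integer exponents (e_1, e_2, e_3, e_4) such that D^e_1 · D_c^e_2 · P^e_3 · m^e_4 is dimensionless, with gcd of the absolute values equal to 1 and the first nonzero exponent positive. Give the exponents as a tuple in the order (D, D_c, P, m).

M: e_1·(0) + e_2·(0) + e_3·(1) + e_4·(1) = 0
L: e_1·(1) + e_2·(2) + e_3·(2) + e_4·(0) = 0
T: e_1·(0) + e_2·(-1) + e_3·(-3) + e_4·(0) = 0
Solving this homogeneous linear system for the smallest-integer solution (first nonzero entry positive) gives (4, -3, 1, -1).

(4, -3, 1, -1)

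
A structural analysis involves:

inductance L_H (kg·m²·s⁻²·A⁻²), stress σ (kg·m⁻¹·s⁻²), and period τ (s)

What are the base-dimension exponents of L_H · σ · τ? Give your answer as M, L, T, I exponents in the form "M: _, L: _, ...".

Collect each base-dimension exponent across the product:
  M: (1) + (1) + (0) = 2
  L: (2) + (-1) + (0) = 1
  T: (-2) + (-2) + (1) = -3
  I: (-2) + (0) + (0) = -2
So the dimensions are [M² L T⁻³ I⁻²].

M: 2, L: 1, T: -3, I: -2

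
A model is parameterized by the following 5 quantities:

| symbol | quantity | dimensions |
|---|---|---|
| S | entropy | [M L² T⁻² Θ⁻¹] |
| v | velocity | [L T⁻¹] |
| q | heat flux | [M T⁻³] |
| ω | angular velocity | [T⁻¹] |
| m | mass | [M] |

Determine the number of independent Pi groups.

1

There are 5 variables and 4 base dimensions (M, L, T, Θ).
The dimension matrix has rank 4.
Independent dimensionless groups: 5 − 4 = 1.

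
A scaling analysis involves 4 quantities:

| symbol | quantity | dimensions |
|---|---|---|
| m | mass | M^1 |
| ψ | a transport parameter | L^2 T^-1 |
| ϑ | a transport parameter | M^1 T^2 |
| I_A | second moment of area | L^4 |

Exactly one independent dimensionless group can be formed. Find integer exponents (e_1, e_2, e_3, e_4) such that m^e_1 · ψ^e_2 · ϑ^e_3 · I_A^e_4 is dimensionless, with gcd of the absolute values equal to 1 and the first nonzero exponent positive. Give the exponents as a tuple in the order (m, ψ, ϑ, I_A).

M: e_1·(1) + e_2·(0) + e_3·(1) + e_4·(0) = 0
L: e_1·(0) + e_2·(2) + e_3·(0) + e_4·(4) = 0
T: e_1·(0) + e_2·(-1) + e_3·(2) + e_4·(0) = 0
Solving this homogeneous linear system for the smallest-integer solution (first nonzero entry positive) gives (1, -2, -1, 1).

(1, -2, -1, 1)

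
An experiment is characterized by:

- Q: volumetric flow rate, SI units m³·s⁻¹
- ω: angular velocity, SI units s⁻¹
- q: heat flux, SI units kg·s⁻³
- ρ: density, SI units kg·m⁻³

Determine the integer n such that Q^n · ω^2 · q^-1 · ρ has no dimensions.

1

Balance the L exponent: (3)·n from Q, plus 2·(0) − (0) + (-3) = -3 from the rest, must sum to zero.
3n − 3 = 0, so n = 1.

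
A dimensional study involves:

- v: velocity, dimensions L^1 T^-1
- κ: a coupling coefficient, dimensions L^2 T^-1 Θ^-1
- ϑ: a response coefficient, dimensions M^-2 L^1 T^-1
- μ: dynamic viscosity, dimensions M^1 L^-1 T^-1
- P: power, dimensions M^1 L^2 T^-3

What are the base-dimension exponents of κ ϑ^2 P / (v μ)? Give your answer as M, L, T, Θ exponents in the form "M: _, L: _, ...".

M: -4, L: 6, T: -4, Θ: -1

Collect each base-dimension exponent across the product:
  M: −(0) + (0) + 2·(-2) − (1) + (1) = -4
  L: −(1) + (2) + 2·(1) − (-1) + (2) = 6
  T: −(-1) + (-1) + 2·(-1) − (-1) + (-3) = -4
  Θ: −(0) + (-1) + 2·(0) − (0) + (0) = -1
So the dimensions are [M⁻⁴ L⁶ T⁻⁴ Θ⁻¹].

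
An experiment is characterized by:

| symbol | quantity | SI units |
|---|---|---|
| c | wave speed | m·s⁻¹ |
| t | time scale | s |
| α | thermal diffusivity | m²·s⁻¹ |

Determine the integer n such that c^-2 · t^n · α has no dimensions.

Balance the T exponent: (1)·n from t, plus −2·(-1) + (-1) = 1 from the rest, must sum to zero.
n + 1 = 0, so n = -1.

-1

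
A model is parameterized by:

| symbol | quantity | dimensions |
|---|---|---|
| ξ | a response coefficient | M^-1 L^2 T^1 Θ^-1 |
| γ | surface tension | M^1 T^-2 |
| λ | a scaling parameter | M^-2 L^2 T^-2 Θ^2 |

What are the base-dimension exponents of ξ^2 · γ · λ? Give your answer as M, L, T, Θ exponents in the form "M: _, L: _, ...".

Collect each base-dimension exponent across the product:
  M: 2·(-1) + (1) + (-2) = -3
  L: 2·(2) + (0) + (2) = 6
  T: 2·(1) + (-2) + (-2) = -2
  Θ: 2·(-1) + (0) + (2) = 0
So the dimensions are [M⁻³ L⁶ T⁻²].

M: -3, L: 6, T: -2, Θ: 0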